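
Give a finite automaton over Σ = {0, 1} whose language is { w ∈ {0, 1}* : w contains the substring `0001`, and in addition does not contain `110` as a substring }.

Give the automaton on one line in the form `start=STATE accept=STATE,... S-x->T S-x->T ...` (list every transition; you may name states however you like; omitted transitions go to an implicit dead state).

Build one automaton per condition and run them in lockstep. The first has 5 states tracking whether and how much of `0001` has been seen; the second has 4 states tracking partial matches of the forbidden pattern `110`. A product state is a pair (one from each), accepting exactly when both do. Equivalent product states are then merged.
9 states suffice.
        0   1  
>  q0   q1  q2 
   q1   q3  q2 
   q2   q1  q4 
   q3   q5  q2 
   q4   q4  q4 
   q5   q5  q6 
 * q6   q7  q8 
 * q7   q7  q6 
 * q8   q4  q8 
(> = start, * = accepting)

start=q0 accept=q6,q7,q8 q0-0->q1 q0-1->q2 q1-0->q3 q1-1->q2 q2-0->q1 q2-1->q4 q3-0->q5 q3-1->q2 q4-0->q4 q4-1->q4 q5-0->q5 q5-1->q6 q6-0->q7 q6-1->q8 q7-0->q7 q7-1->q6 q8-0->q4 q8-1->q8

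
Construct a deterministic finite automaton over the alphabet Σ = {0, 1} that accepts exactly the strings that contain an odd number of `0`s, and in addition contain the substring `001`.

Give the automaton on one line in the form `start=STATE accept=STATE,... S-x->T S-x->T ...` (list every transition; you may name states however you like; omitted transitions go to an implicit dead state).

Run two small machines in parallel and take their product. The first has 2 states tracking the count of `0`s modulo 2; the second has 4 states tracking whether and how much of `001` has been seen. A product state is a pair (one from each), accepting exactly when both do.
With 8 states:
        0   1  
>  s0   s1  s0 
   s1   s2  s3 
   s2   s4  s5 
   s3   s6  s3 
   s4   s2  s7 
   s5   s7  s5 
   s6   s4  s0 
 * s7   s5  s7 
(> = start, * = accepting)

start=s0 accept=s7 s0-0->s1 s0-1->s0 s1-0->s2 s1-1->s3 s2-0->s4 s2-1->s5 s3-0->s6 s3-1->s3 s4-0->s2 s4-1->s7 s5-0->s7 s5-1->s5 s6-0->s4 s6-1->s0 s7-0->s5 s7-1->s7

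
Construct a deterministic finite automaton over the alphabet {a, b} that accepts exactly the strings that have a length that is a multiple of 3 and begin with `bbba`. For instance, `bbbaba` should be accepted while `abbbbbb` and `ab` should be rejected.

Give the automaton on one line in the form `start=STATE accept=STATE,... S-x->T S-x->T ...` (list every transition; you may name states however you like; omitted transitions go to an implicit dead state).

start=q0 accept=q7 q0-a->q1 q0-b->q2 q1-a->q1 q1-b->q1 q2-a->q1 q2-b->q3 q3-a->q1 q3-b->q4 q4-a->q5 q4-b->q1 q5-a->q6 q5-b->q6 q6-a->q7 q6-b->q7 q7-a->q5 q7-b->q5

Handle the two conditions separately and then intersect. One (3 states) tracks the input length modulo 3; the other (6 states) tracks whether the input so far still matches the prefix `bbba`. Each combined state is a pair, one component from each; accept when both components accept. Equivalent product states are then merged.
        a   b  
>  q0   q1  q2 
   q1   q1  q1 
   q2   q1  q3 
   q3   q1  q4 
   q4   q5  q1 
   q5   q6  q6 
   q6   q7  q7 
 * q7   q5  q5 
(> = start, * = accepting)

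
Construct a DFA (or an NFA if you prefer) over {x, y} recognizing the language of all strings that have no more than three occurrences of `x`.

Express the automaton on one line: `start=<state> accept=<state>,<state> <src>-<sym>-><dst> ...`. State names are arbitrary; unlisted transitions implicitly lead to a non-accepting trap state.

start=s0 accept=s0,s1,s2,s3 s0-x->s1 s0-y->s0 s1-x->s2 s1-y->s1 s2-x->s3 s2-y->s2 s3-x->s4 s3-y->s3 s4-x->s4 s4-y->s4

Only the number of `x`s matters, and only up to 4. Make a chain s0 → s1 → s2 → s3 → s4 advanced by each `x` (with s4 absorbing); every other symbol self-loops. The accepting set is {s0, s1, s2, s3}.
A 5-state machine:
        x   y  
>* s0   s1  s0 
 * s1   s2  s1 
 * s2   s3  s2 
 * s3   s4  s3 
   s4   s4  s4 
(> = start, * = accepting)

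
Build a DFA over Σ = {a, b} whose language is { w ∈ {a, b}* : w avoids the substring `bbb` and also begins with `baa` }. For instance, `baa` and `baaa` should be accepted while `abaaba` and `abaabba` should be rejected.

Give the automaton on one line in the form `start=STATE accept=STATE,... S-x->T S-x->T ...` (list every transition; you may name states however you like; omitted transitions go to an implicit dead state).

Run two small machines in parallel and take their product. The first has 4 states tracking partial matches of the forbidden pattern `bbb`; the second has 5 states tracking whether the input so far still matches the prefix `baa`. A product state is a pair (one from each), accepting exactly when both do. Equivalent product states are then merged.
        a   b  
>  S0   S1  S2 
   S1   S1  S1 
   S2   S3  S1 
   S3   S4  S1 
 * S4   S4  S5 
 * S5   S4  S6 
 * S6   S4  S1 
(> = start, * = accepting)

start=S0 accept=S4,S5,S6 S0-a->S1 S0-b->S2 S1-a->S1 S1-b->S1 S2-a->S3 S2-b->S1 S3-a->S4 S3-b->S1 S4-a->S4 S4-b->S5 S5-a->S4 S5-b->S6 S6-a->S4 S6-b->S1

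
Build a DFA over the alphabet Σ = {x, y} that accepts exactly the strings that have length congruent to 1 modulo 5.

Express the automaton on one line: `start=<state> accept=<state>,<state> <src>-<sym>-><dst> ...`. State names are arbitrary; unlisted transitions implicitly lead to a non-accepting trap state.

Only the length mod 5 matters, so use a 5-cycle: from any state, every input symbol moves to the next state, wrapping s4 back to s0. Mark s1 accepting.
A 5-state machine:
        x   y  
>  s0   s1  s1 
 * s1   s2  s2 
   s2   s3  s3 
   s3   s4  s4 
   s4   s0  s0 
(> = start, * = accepting)

start=s0 accept=s1 s0-x->s1 s0-y->s1 s1-x->s2 s1-y->s2 s2-x->s3 s2-y->s3 s3-x->s4 s3-y->s4 s4-x->s0 s4-y->s0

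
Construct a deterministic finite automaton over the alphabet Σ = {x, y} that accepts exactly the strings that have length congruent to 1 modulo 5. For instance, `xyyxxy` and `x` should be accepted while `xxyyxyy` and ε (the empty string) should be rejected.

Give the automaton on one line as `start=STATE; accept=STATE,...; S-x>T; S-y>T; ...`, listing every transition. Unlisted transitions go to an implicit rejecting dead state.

Only the length mod 5 matters, so use a 5-cycle: from any state, every input symbol moves to the next state, wrapping S4 back to S0. Mark S1 accepting.
        x   y  
>  S0   S1  S1 
 * S1   S2  S2 
   S2   S3  S3 
   S3   S4  S4 
   S4   S0  S0 
(> = start, * = accepting)

start=S0; accept=S1; S0-x>S1; S0-y>S1; S1-x>S2; S1-y>S2; S2-x>S3; S2-y>S3; S3-x>S4; S3-y>S4; S4-x>S0; S4-y>S0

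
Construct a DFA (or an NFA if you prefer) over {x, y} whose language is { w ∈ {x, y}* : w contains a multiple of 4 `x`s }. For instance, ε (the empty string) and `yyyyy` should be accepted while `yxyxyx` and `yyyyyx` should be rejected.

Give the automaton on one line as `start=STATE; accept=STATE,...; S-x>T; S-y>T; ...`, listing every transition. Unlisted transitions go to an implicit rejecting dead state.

start=A; accept=A; A-x>B; A-y>A; B-x>C; B-y>B; C-x>D; C-y>C; D-x>A; D-y>D

The only thing that matters is how many `x`s have appeared, reduced mod 4. Use one state per residue: A for 0, …, D for 3. Reading `x` moves to the next residue; anything else stays put. A is accepting.
With 4 states:
       x  y 
>* A   B  A 
   B   C  B 
   C   D  C 
   D   A  D 
(> = start, * = accepting)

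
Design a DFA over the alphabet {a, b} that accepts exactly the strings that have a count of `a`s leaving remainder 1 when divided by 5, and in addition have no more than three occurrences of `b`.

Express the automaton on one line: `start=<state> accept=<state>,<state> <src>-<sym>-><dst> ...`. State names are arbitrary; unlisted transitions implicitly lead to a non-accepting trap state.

start=q0 accept=q1,q4,q8,q13 q0-a->q1 q0-b->q2 q1-a->q3 q1-b->q4 q2-a->q4 q2-b->q5 q3-a->q6 q3-b->q7 q4-a->q7 q4-b->q8 q5-a->q8 q5-b->q9 q6-a->q10 q6-b->q11 q7-a->q11 q7-b->q12 q8-a->q12 q8-b->q13 q9-a->q13 q9-b->q14 q10-a->q0 q10-b->q15 q11-a->q15 q11-b->q16 q12-a->q16 q12-b->q17 q13-a->q17 q13-b->q14 q14-a->q14 q14-b->q14 q15-a->q2 q15-b->q18 q16-a->q18 q16-b->q19 q17-a->q19 q17-b->q14 q18-a->q5 q18-b->q20 q19-a->q20 q19-b->q14 q20-a->q9 q20-b->q14

Build one automaton per condition and run them in lockstep. The first has 5 states tracking the count of `a`s modulo 5; the second has 5 states tracking the count of `b`s, saturating at 4. A product state is a pair (one from each), accepting exactly when both do. Minimizing collapses redundant product states.
21 states suffice.
          a    b  
>  q0     q1   q2 
 * q1     q3   q4 
   q2     q4   q5 
   q3     q6   q7 
 * q4     q7   q8 
   q5     q8   q9 
   q6    q10  q11 
   q7    q11  q12 
 * q8    q12  q13 
   q9    q13  q14 
   q10    q0  q15 
   q11   q15  q16 
   q12   q16  q17 
 * q13   q17  q14 
   q14   q14  q14 
   q15    q2  q18 
   q16   q18  q19 
   q17   q19  q14 
   q18    q5  q20 
   q19   q20  q14 
   q20    q9  q14 
(> = start, * = accepting)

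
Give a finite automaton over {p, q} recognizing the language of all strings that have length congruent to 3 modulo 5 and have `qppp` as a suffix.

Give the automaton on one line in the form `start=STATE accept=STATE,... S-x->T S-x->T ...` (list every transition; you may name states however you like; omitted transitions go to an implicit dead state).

start=A accept=I A-p->B A-q->B B-p->C B-q->C C-p->D C-q->D D-p->E D-q->E E-p->A E-q->F F-p->G F-q->B G-p->H G-q->C H-p->I H-q->D I-p->E I-q->E

Build one automaton per condition and run them in lockstep. The first has 5 states tracking the input length modulo 5; the second has 5 states tracking how much of the suffix `qppp` has currently been matched. A product state is a pair (one from each), accepting exactly when both do. After merging equivalent states the machine shrinks.
A 9-state machine:
       p  q 
>  A   B  B 
   B   C  C 
   C   D  D 
   D   E  E 
   E   A  F 
   F   G  B 
   G   H  C 
   H   I  D 
 * I   E  E 
(> = start, * = accepting)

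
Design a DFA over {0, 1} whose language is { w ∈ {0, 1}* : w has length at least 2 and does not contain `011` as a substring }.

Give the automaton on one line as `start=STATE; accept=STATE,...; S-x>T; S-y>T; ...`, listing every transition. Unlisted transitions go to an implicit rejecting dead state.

start=s0; accept=s3,s4,s5; s0-0>s1; s0-1>s2; s1-0>s3; s1-1>s4; s2-0>s3; s2-1>s5; s3-0>s3; s3-1>s4; s4-0>s3; s4-1>s6; s5-0>s3; s5-1>s5; s6-0>s6; s6-1>s6

Build one automaton per condition and run them in lockstep. The first has 4 states tracking the input length, saturating at 3; the second has 4 states tracking partial matches of the forbidden pattern `011`. A product state is a pair (one from each), accepting exactly when both do. Equivalent product states are then merged.
With 7 states:
        0   1  
>  s0   s1  s2 
   s1   s3  s4 
   s2   s3  s5 
 * s3   s3  s4 
 * s4   s3  s6 
 * s5   s3  s5 
   s6   s6  s6 
(> = start, * = accepting)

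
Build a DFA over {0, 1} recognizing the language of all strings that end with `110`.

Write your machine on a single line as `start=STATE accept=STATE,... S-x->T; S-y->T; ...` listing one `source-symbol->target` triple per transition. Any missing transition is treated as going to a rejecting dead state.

Let each state record the length of the longest suffix of the input read so far that is also a prefix of `110`. q1 means the last symbol is `1`; q2 means the last 2 symbols are `11`; q3 means the last 3 symbols are `110`. Accept only at q3, where the string currently ends in `110`.
A 4-state machine:
        0   1  
>  q0   q0  q1 
   q1   q0  q2 
   q2   q3  q2 
 * q3   q0  q1 
(> = start, * = accepting)

start=q0; accept=q3; q0-0->q0; q0-1->q1; q1-0->q0; q1-1->q2; q2-0->q3; q2-1->q2; q3-0->q0; q3-1->q1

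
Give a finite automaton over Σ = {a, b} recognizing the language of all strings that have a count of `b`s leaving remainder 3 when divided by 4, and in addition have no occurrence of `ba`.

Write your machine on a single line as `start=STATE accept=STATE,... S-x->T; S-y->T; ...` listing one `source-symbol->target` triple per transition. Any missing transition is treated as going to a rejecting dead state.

Run two small machines in parallel and take their product. The first has 4 states tracking the count of `b`s modulo 4; the second has 3 states tracking partial matches of the forbidden pattern `ba`. A product state is a pair (one from each), accepting exactly when both do. Equivalent product states are then merged.
6 states suffice.
        a   b  
>  q0   q0  q1 
   q1   q2  q3 
   q2   q2  q2 
   q3   q2  q4 
 * q4   q2  q5 
   q5   q2  q1 
(> = start, * = accepting)

start=q0; accept=q4; q0-a->q0; q0-b->q1; q1-a->q2; q1-b->q3; q2-a->q2; q2-b->q2; q3-a->q2; q3-b->q4; q4-a->q2; q4-b->q5; q5-a->q2; q5-b->q1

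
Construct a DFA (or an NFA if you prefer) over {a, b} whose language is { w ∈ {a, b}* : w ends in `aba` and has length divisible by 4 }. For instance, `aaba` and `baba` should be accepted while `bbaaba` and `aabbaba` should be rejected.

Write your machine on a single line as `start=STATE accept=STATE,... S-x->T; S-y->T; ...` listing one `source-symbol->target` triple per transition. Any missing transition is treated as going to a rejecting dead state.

Run two small machines in parallel and take their product. One (4 states) tracks how much of the suffix `aba` has currently been matched; the other (4 states) tracks the input length modulo 4. Each combined state is a pair, one component from each; accept when both components accept.
With 16 states:
          a    b  
>  s0     s1   s2 
   s1     s3   s4 
   s2     s3   s5 
   s3     s6   s7 
   s4     s8   s9 
   s5     s6   s9 
   s6    s10  s11 
   s7    s12   s0 
   s8    s10  s11 
   s9    s10   s0 
   s10    s1  s13 
   s11   s14   s2 
 * s12    s1  s13 
   s13   s15   s5 
   s14    s3   s4 
   s15    s6   s7 
(> = start, * = accepting)

start=s0; accept=s12; s0-a->s1; s0-b->s2; s1-a->s3; s1-b->s4; s2-a->s3; s2-b->s5; s3-a->s6; s3-b->s7; s4-a->s8; s4-b->s9; s5-a->s6; s5-b->s9; s6-a->s10; s6-b->s11; s7-a->s12; s7-b->s0; s8-a->s10; s8-b->s11; s9-a->s10; s9-b->s0; s10-a->s1; s10-b->s13; s11-a->s14; s11-b->s2; s12-a->s1; s12-b->s13; s13-a->s15; s13-b->s5; s14-a->s3; s14-b->s4; s15-a->s6; s15-b->s7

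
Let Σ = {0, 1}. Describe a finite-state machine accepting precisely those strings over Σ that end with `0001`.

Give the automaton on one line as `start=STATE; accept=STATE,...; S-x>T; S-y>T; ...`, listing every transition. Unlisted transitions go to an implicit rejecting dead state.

Remember how much of `0001` the current input suffix matches. State A means no match yet; B means the last symbol is `0`; C means the last 2 symbols are `00`; D means the last 3 symbols are `000`; E means the last 4 symbols are `0001`. Only E accepts. On a mismatch, fall back to the longest proper suffix that is still a prefix of `0001`.
       0  1 
>  A   B  A 
   B   C  A 
   C   D  A 
   D   D  E 
 * E   B  A 
(> = start, * = accepting)

start=A; accept=E; A-0>B; A-1>A; B-0>C; B-1>A; C-0>D; C-1>A; D-0>D; D-1>E; E-0>B; E-1>A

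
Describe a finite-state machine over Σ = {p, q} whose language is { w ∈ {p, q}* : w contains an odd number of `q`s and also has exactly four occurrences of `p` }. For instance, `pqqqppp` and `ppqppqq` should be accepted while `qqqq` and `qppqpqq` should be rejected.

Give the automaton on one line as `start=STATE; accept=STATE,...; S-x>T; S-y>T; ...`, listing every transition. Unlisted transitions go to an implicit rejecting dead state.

start=S0; accept=S10; S0-p>S1; S0-q>S2; S1-p>S3; S1-q>S4; S2-p>S4; S2-q>S0; S3-p>S5; S3-q>S6; S4-p>S6; S4-q>S1; S5-p>S7; S5-q>S8; S6-p>S8; S6-q>S3; S7-p>S9; S7-q>S10; S8-p>S10; S8-q>S5; S9-p>S9; S9-q>S9; S10-p>S9; S10-q>S7

Run two small machines in parallel and take their product. The first has 2 states tracking the count of `q`s modulo 2; the second has 6 states tracking the count of `p`s, saturating at 5. A product state is a pair (one from each), accepting exactly when both do. Minimizing collapses redundant product states.
An 11-state machine:
          p    q  
>  S0     S1   S2 
   S1     S3   S4 
   S2     S4   S0 
   S3     S5   S6 
   S4     S6   S1 
   S5     S7   S8 
   S6     S8   S3 
   S7     S9  S10 
   S8    S10   S5 
   S9     S9   S9 
 * S10    S9   S7 
(> = start, * = accepting)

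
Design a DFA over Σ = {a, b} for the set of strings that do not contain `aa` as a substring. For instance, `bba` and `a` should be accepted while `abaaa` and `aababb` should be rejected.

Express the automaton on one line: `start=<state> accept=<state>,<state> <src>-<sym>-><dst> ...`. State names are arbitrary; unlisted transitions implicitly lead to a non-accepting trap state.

This is the complement of 'contains `aa`'. Use the same substring-matching states — S0 through S2 holding how much of `aa` has just been matched — but flip the accepting set: everything except the trap S2 accepts.
3 states suffice.
        a   b  
>* S0   S1  S0 
 * S1   S2  S0 
   S2   S2  S2 
(> = start, * = accepting)

start=S0 accept=S0,S1 S0-a->S1 S0-b->S0 S1-a->S2 S1-b->S0 S2-a->S2 S2-b->S2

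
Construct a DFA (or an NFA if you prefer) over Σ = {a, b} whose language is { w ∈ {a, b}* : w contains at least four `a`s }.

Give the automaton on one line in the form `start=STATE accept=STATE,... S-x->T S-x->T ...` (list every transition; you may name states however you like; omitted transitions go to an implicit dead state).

Count `a`s, saturating at 5: states s0 through s4 mean 0 through 4 `a`s seen; s5 means more than 4. Each `a` increments (capped at s5); other symbols loop. Accept from {s4, s5}.
With 6 states:
        a   b  
>  s0   s1  s0 
   s1   s2  s1 
   s2   s3  s2 
   s3   s4  s3 
 * s4   s5  s4 
 * s5   s5  s5 
(> = start, * = accepting)

start=s0 accept=s4,s5 s0-a->s1 s0-b->s0 s1-a->s2 s1-b->s1 s2-a->s3 s2-b->s2 s3-a->s4 s3-b->s3 s4-a->s5 s4-b->s4 s5-a->s5 s5-b->s5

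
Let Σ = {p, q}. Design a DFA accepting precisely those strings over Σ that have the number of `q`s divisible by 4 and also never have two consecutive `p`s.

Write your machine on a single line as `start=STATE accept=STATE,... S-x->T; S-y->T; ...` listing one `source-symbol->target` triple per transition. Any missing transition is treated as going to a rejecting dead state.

Handle the two conditions separately and then intersect. The first has 4 states tracking the count of `q`s modulo 4; the second has 3 states tracking partial matches of the forbidden pattern `pp`. A product state is a pair (one from each), accepting exactly when both do. Minimizing collapses redundant product states.
9 states suffice.
       p  q 
>* A   B  C 
 * B   D  C 
   C   E  F 
   D   D  D 
   E   D  F 
   F   G  H 
   G   D  H 
   H   I  A 
   I   D  A 
(> = start, * = accepting)

start=A; accept=A,B; A-p->B; A-q->C; B-p->D; B-q->C; C-p->E; C-q->F; D-p->D; D-q->D; E-p->D; E-q->F; F-p->G; F-q->H; G-p->D; G-q->H; H-p->I; H-q->A; I-p->D; I-q->A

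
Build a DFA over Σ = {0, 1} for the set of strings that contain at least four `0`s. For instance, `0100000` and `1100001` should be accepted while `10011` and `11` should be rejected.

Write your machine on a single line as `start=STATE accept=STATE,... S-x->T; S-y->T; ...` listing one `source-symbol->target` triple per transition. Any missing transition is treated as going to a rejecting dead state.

Only the number of `0`s matters, and only up to 5. Make a chain q0 → q1 → q2 → q3 → q4 → q5 advanced by each `0` (with q5 absorbing); every other symbol self-loops. The accepting set is {q4, q5}.
With 6 states:
        0   1  
>  q0   q1  q0 
   q1   q2  q1 
   q2   q3  q2 
   q3   q4  q3 
 * q4   q5  q4 
 * q5   q5  q5 
(> = start, * = accepting)

start=q0; accept=q4,q5; q0-0->q1; q0-1->q0; q1-0->q2; q1-1->q1; q2-0->q3; q2-1->q2; q3-0->q4; q3-1->q3; q4-0->q5; q4-1->q4; q5-0->q5; q5-1->q5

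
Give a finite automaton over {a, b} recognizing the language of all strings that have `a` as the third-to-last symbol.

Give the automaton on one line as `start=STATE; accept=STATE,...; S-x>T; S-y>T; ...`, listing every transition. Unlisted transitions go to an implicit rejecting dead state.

start=q0; accept=q7,q8,q9,q10; q0-a>q1; q0-b>q2; q1-a>q3; q1-b>q4; q2-a>q5; q2-b>q6; q3-a>q7; q3-b>q8; q4-a>q9; q4-b>q10; q5-a>q11; q5-b>q12; q6-a>q13; q6-b>q14; q7-a>q7; q7-b>q8; q8-a>q9; q8-b>q10; q9-a>q11; q9-b>q12; q10-a>q13; q10-b>q14; q11-a>q7; q11-b>q8; q12-a>q9; q12-b>q10; q13-a>q11; q13-b>q12; q14-a>q13; q14-b>q14

A DFA must remember the last 3 symbols (since which symbol is third-to-last isn't known until the input ends). Use one state per possible window of the last ≤3 symbols; accept from those whose window starts with `a`.
15 states suffice.
          a    b  
>  q0     q1   q2 
   q1     q3   q4 
   q2     q5   q6 
   q3     q7   q8 
   q4     q9  q10 
   q5    q11  q12 
   q6    q13  q14 
 * q7     q7   q8 
 * q8     q9  q10 
 * q9    q11  q12 
 * q10   q13  q14 
   q11    q7   q8 
   q12    q9  q10 
   q13   q11  q12 
   q14   q13  q14 
(> = start, * = accepting)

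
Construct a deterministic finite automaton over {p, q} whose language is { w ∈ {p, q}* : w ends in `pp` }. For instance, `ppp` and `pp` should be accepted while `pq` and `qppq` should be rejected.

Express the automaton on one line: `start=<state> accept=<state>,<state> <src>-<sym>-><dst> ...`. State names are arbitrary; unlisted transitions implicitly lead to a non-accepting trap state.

Remember how much of `pp` the current input suffix matches. State A means no match yet; B means the last symbol is `p`; C means the last 2 symbols are `pp`. Only C accepts. On a mismatch, fall back to the longest proper suffix that is still a prefix of `pp`.
3 states suffice.
       p  q 
>  A   B  A 
   B   C  A 
 * C   C  A 
(> = start, * = accepting)

start=A accept=C A-p->B A-q->A B-p->C B-q->A C-p->C C-q->A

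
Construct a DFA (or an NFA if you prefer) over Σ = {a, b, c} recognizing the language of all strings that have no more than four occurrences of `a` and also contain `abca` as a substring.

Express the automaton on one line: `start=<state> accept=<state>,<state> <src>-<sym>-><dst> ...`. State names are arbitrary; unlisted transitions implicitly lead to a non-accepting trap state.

Run two small machines in parallel and take their product. The first has 6 states tracking the count of `a`s, saturating at 5; the second has 5 states tracking whether and how much of `abca` has been seen. A product state is a pair (one from each), accepting exactly when both do. Equivalent product states are then merged.
16 states suffice.
          a    b    c  
>  q0     q1   q0   q0 
   q1     q2   q3   q4 
   q2     q5   q6   q7 
   q3     q2   q4   q8 
   q4     q2   q4   q4 
   q5     q9  q10   q9 
   q6     q5   q7  q11 
   q7     q5   q7   q7 
   q8    q12   q4   q4 
   q9     q9   q9   q9 
   q10    q9   q9  q13 
   q11   q14   q7   q7 
 * q12   q14  q12  q12 
   q13   q15   q9   q9 
 * q14   q15  q14  q14 
 * q15    q9  q15  q15 
(> = start, * = accepting)

start=q0 accept=q12,q14,q15 q0-a->q1 q0-b->q0 q0-c->q0 q1-a->q2 q1-b->q3 q1-c->q4 q2-a->q5 q2-b->q6 q2-c->q7 q3-a->q2 q3-b->q4 q3-c->q8 q4-a->q2 q4-b->q4 q4-c->q4 q5-a->q9 q5-b->q10 q5-c->q9 q6-a->q5 q6-b->q7 q6-c->q11 q7-a->q5 q7-b->q7 q7-c->q7 q8-a->q12 q8-b->q4 q8-c->q4 q9-a->q9 q9-b->q9 q9-c->q9 q10-a->q9 q10-b->q9 q10-c->q13 q11-a->q14 q11-b->q7 q11-c->q7 q12-a->q14 q12-b->q12 q12-c->q12 q13-a->q15 q13-b->q9 q13-c->q9 q14-a->q15 q14-b->q14 q14-c->q14 q15-a->q9 q15-b->q15 q15-c->q15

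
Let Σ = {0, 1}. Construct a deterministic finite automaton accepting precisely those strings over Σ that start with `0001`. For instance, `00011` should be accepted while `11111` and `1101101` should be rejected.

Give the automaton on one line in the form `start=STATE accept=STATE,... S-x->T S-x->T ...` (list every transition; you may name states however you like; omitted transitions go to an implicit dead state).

Walk along `0001` while the input agrees: from s0 take `0` to s1, and so on. Any deviation drops to the rejecting sink s5. Once s4 is reached the prefix is confirmed and every continuation is accepted.
6 states suffice.
        0   1  
>  s0   s1  s5 
   s1   s2  s5 
   s2   s3  s5 
   s3   s5  s4 
 * s4   s4  s4 
   s5   s5  s5 
(> = start, * = accepting)

start=s0 accept=s4 s0-0->s1 s0-1->s5 s1-0->s2 s1-1->s5 s2-0->s3 s2-1->s5 s3-0->s5 s3-1->s4 s4-0->s4 s4-1->s4 s5-0->s5 s5-1->s5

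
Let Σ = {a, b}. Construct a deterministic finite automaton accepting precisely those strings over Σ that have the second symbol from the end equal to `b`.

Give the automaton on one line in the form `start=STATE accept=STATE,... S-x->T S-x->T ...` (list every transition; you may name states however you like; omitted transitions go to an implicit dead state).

Because acceptance depends on a position counted from the end, the machine has to buffer the most recent 2 symbols. Make each state the string of the last up-to-2 symbols read; on input `x` shift the window left and append `x`. Accept when the buffered window has length 2 and begins with `b`.
A 7-state machine:
        a   b  
>  q0   q1  q2 
   q1   q3  q4 
   q2   q5  q6 
   q3   q3  q4 
   q4   q5  q6 
 * q5   q3  q4 
 * q6   q5  q6 
(> = start, * = accepting)

start=q0 accept=q5,q6 q0-a->q1 q0-b->q2 q1-a->q3 q1-b->q4 q2-a->q5 q2-b->q6 q3-a->q3 q3-b->q4 q4-a->q5 q4-b->q6 q5-a->q3 q5-b->q4 q6-a->q5 q6-b->q6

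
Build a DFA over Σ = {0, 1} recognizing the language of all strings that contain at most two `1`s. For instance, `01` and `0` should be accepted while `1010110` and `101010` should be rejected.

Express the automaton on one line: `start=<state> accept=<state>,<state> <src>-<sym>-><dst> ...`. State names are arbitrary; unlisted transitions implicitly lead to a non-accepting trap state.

Only the number of `1`s matters, and only up to 3. Make a chain A → B → C → D advanced by each `1` (with D absorbing); every other symbol self-loops. The accepting set is {A, B, C}.
A 4-state machine:
       0  1 
>* A   A  B 
 * B   B  C 
 * C   C  D 
   D   D  D 
(> = start, * = accepting)

start=A accept=A,B,C A-0->A A-1->B B-0->B B-1->C C-0->C C-1->D D-0->D D-1->D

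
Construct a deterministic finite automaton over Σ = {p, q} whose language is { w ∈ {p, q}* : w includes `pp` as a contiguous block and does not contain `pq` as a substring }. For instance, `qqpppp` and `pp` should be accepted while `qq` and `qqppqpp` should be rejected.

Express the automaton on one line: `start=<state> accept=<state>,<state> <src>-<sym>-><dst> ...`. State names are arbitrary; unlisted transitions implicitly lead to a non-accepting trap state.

Run two small machines in parallel and take their product. The first has 3 states tracking whether and how much of `pp` has been seen; the second has 3 states tracking partial matches of the forbidden pattern `pq`. A product state is a pair (one from each), accepting exactly when both do.
6 states suffice.
        p   q  
>  S0   S1  S0 
   S1   S2  S3 
 * S2   S2  S4 
   S3   S5  S3 
   S4   S4  S4 
   S5   S4  S3 
(> = start, * = accepting)

start=S0 accept=S2 S0-p->S1 S0-q->S0 S1-p->S2 S1-q->S3 S2-p->S2 S2-q->S4 S3-p->S5 S3-q->S3 S4-p->S4 S4-q->S4 S5-p->S4 S5-q->S3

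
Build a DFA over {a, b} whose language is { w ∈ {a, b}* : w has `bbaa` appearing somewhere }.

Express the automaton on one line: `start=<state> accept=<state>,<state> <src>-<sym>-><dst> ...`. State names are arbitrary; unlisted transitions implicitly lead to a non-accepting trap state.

start=s0 accept=s4 s0-a->s0 s0-b->s1 s1-a->s0 s1-b->s2 s2-a->s3 s2-b->s2 s3-a->s4 s3-b->s1 s4-a->s4 s4-b->s4

Track how much of `bbaa` has been matched so far: state s0 is no progress, s4 is the absorbing accept state reached once `bbaa` has occurred. Intermediate states record partial matches; on a mismatch, fall back to the longest reusable overlap.
With 5 states:
        a   b  
>  s0   s0  s1 
   s1   s0  s2 
   s2   s3  s2 
   s3   s4  s1 
 * s4   s4  s4 
(> = start, * = accepting)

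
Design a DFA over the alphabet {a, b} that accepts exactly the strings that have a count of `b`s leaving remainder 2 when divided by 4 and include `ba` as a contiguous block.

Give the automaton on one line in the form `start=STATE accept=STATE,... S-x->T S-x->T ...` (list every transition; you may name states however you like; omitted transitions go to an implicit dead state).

start=q0 accept=q4 q0-a->q0 q0-b->q1 q1-a->q2 q1-b->q3 q2-a->q2 q2-b->q4 q3-a->q4 q3-b->q5 q4-a->q4 q4-b->q6 q5-a->q6 q5-b->q7 q6-a->q6 q6-b->q8 q7-a->q8 q7-b->q1 q8-a->q8 q8-b->q2

Handle the two conditions separately and then intersect. One (4 states) tracks the count of `b`s modulo 4; the other (3 states) tracks whether and how much of `ba` has been seen. Each combined state is a pair, one component from each; accept when both components accept.
A 9-state machine:
        a   b  
>  q0   q0  q1 
   q1   q2  q3 
   q2   q2  q4 
   q3   q4  q5 
 * q4   q4  q6 
   q5   q6  q7 
   q6   q6  q8 
   q7   q8  q1 
   q8   q8  q2 
(> = start, * = accepting)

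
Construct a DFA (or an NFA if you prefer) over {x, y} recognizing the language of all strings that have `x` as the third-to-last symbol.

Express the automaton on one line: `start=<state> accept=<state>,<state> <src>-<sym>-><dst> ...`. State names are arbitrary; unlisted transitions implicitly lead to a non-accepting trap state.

Because acceptance depends on a position counted from the end, the machine has to buffer the most recent 3 symbols. Make each state the string of the last up-to-3 symbols read; on input `x` shift the window left and append `x`. Accept when the buffered window has length 3 and begins with `x`.
A 15-state machine:
          x    y  
>  s0     s1   s2 
   s1     s3   s4 
   s2     s5   s6 
   s3     s7   s8 
   s4     s9  s10 
   s5    s11  s12 
   s6    s13  s14 
 * s7     s7   s8 
 * s8     s9  s10 
 * s9    s11  s12 
 * s10   s13  s14 
   s11    s7   s8 
   s12    s9  s10 
   s13   s11  s12 
   s14   s13  s14 
(> = start, * = accepting)

start=s0 accept=s7,s8,s9,s10 s0-x->s1 s0-y->s2 s1-x->s3 s1-y->s4 s2-x->s5 s2-y->s6 s3-x->s7 s3-y->s8 s4-x->s9 s4-y->s10 s5-x->s11 s5-y->s12 s6-x->s13 s6-y->s14 s7-x->s7 s7-y->s8 s8-x->s9 s8-y->s10 s9-x->s11 s9-y->s12 s10-x->s13 s10-y->s14 s11-x->s7 s11-y->s8 s12-x->s9 s12-y->s10 s13-x->s11 s13-y->s12 s14-x->s13 s14-y->s14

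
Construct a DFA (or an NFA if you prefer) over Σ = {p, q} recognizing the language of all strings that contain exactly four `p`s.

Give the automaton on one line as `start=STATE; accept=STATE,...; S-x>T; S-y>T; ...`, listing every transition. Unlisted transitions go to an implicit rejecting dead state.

Count `p`s, saturating at 5: states S0 through S4 mean 0 through 4 `p`s seen; S5 means more than 4. Each `p` increments (capped at S5); other symbols loop. Accept from {S4}.
        p   q  
>  S0   S1  S0 
   S1   S2  S1 
   S2   S3  S2 
   S3   S4  S3 
 * S4   S5  S4 
   S5   S5  S5 
(> = start, * = accepting)

start=S0; accept=S4; S0-p>S1; S0-q>S0; S1-p>S2; S1-q>S1; S2-p>S3; S2-q>S2; S3-p>S4; S3-q>S3; S4-p>S5; S4-q>S4; S5-p>S5; S5-q>S5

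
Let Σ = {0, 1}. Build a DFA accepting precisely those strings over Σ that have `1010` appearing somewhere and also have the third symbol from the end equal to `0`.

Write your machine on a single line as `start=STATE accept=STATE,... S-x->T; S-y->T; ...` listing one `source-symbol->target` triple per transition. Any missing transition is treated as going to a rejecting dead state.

Handle the two conditions separately and then intersect. One (5 states) tracks whether and how much of `1010` has been seen; the other (15 states) tracks the last 3 symbols read. Each combined state is a pair, one component from each; accept when both components accept. After merging equivalent states the machine shrinks.
A 12-state machine:
          0    1  
>  S0     S0   S1 
   S1     S2   S1 
   S2     S0   S3 
   S3     S4   S1 
 * S4     S5   S6 
   S5     S7   S8 
   S6     S4   S9 
 * S7     S7   S8 
 * S8     S4   S9 
 * S9    S10  S11 
   S10    S5   S6 
   S11   S10  S11 
(> = start, * = accepting)

start=S0; accept=S4,S7,S8,S9; S0-0->S0; S0-1->S1; S1-0->S2; S1-1->S1; S2-0->S0; S2-1->S3; S3-0->S4; S3-1->S1; S4-0->S5; S4-1->S6; S5-0->S7; S5-1->S8; S6-0->S4; S6-1->S9; S7-0->S7; S7-1->S8; S8-0->S4; S8-1->S9; S9-0->S10; S9-1->S11; S10-0->S5; S10-1->S6; S11-0->S10; S11-1->S11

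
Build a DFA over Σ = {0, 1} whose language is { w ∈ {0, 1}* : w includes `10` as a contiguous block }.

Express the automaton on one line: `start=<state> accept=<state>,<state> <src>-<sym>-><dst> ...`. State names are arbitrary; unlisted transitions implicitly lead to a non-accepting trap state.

Track how much of `10` has been matched so far: state q0 is no progress, q2 is the absorbing accept state reached once `10` has occurred. Intermediate states record partial matches; on a mismatch, fall back to the longest reusable overlap.
3 states suffice.
        0   1  
>  q0   q0  q1 
   q1   q2  q1 
 * q2   q2  q2 
(> = start, * = accepting)

start=q0 accept=q2 q0-0->q0 q0-1->q1 q1-0->q2 q1-1->q1 q2-0->q2 q2-1->q2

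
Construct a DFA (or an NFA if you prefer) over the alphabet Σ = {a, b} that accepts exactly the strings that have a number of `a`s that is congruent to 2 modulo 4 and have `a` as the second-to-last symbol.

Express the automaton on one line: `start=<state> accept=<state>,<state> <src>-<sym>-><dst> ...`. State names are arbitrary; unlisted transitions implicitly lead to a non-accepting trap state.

Handle the two conditions separately and then intersect. One (4 states) tracks the count of `a`s modulo 4; the other (7 states) tracks the last 2 symbols read. Each combined state is a pair, one component from each; accept when both components accept. Minimizing collapses redundant product states.
        a   b  
>  q0   q1  q0 
   q1   q2  q3 
 * q2   q4  q5 
   q3   q6  q3 
   q4   q0  q4 
 * q5   q4  q7 
   q6   q4  q5 
   q7   q4  q7 
(> = start, * = accepting)

start=q0 accept=q2,q5 q0-a->q1 q0-b->q0 q1-a->q2 q1-b->q3 q2-a->q4 q2-b->q5 q3-a->q6 q3-b->q3 q4-a->q0 q4-b->q4 q5-a->q4 q5-b->q7 q6-a->q4 q6-b->q5 q7-a->q4 q7-b->q7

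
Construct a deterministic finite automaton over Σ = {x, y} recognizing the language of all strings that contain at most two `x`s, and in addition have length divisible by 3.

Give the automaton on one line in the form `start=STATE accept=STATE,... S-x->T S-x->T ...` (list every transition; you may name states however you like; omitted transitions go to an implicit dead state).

Run two small machines in parallel and take their product. The first has 4 states tracking the count of `x`s, saturating at 3; the second has 3 states tracking the input length modulo 3. A product state is a pair (one from each), accepting exactly when both do.
With 12 states:
          x    y  
>* S0     S1   S2 
   S1     S3   S4 
   S2     S4   S5 
   S3     S6   S7 
   S4     S7   S8 
   S5     S8   S0 
   S6     S9   S9 
 * S7     S9  S10 
 * S8    S10   S1 
   S9    S11  S11 
   S10   S11   S3 
   S11    S6   S6 
(> = start, * = accepting)

start=S0 accept=S0,S7,S8 S0-x->S1 S0-y->S2 S1-x->S3 S1-y->S4 S2-x->S4 S2-y->S5 S3-x->S6 S3-y->S7 S4-x->S7 S4-y->S8 S5-x->S8 S5-y->S0 S6-x->S9 S6-y->S9 S7-x->S9 S7-y->S10 S8-x->S10 S8-y->S1 S9-x->S11 S9-y->S11 S10-x->S11 S10-y->S3 S11-x->S6 S11-y->S6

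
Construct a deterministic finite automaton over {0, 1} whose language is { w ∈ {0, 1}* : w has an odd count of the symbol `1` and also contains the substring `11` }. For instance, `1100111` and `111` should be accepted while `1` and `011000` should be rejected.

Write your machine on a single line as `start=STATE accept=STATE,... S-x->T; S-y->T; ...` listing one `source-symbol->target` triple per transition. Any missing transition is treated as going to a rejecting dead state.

Run two small machines in parallel and take their product. The first has 2 states tracking the count of `1`s modulo 2; the second has 3 states tracking whether and how much of `11` has been seen. A product state is a pair (one from each), accepting exactly when both do.
6 states suffice.
       0  1 
>  A   A  B 
   B   C  D 
   C   C  E 
   D   D  F 
   E   A  F 
 * F   F  D 
(> = start, * = accepting)

start=A; accept=F; A-0->A; A-1->B; B-0->C; B-1->D; C-0->C; C-1->E; D-0->D; D-1->F; E-0->A; E-1->F; F-0->F; F-1->D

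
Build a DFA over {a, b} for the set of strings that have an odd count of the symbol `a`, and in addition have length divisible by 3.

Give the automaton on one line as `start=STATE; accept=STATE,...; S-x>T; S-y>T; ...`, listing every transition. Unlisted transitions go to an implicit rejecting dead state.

Handle the two conditions separately and then intersect. The first has 2 states tracking the count of `a`s modulo 2; the second has 3 states tracking the input length modulo 3. A product state is a pair (one from each), accepting exactly when both do.
        a   b  
>  s0   s1  s2 
   s1   s3  s4 
   s2   s4  s3 
   s3   s5  s0 
   s4   s0  s5 
 * s5   s2  s1 
(> = start, * = accepting)

start=s0; accept=s5; s0-a>s1; s0-b>s2; s1-a>s3; s1-b>s4; s2-a>s4; s2-b>s3; s3-a>s5; s3-b>s0; s4-a>s0; s4-b>s5; s5-a>s2; s5-b>s1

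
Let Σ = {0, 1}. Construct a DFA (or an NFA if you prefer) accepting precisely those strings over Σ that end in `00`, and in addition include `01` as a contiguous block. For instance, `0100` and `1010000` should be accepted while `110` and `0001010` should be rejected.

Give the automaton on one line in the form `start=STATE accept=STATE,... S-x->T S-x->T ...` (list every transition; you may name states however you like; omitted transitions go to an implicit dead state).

start=q0 accept=q5 q0-0->q1 q0-1->q0 q1-0->q2 q1-1->q3 q2-0->q2 q2-1->q3 q3-0->q4 q3-1->q3 q4-0->q5 q4-1->q3 q5-0->q5 q5-1->q3

Handle the two conditions separately and then intersect. The first has 3 states tracking how much of the suffix `00` has currently been matched; the second has 3 states tracking whether and how much of `01` has been seen. A product state is a pair (one from each), accepting exactly when both do.
With 6 states:
        0   1  
>  q0   q1  q0 
   q1   q2  q3 
   q2   q2  q3 
   q3   q4  q3 
   q4   q5  q3 
 * q5   q5  q3 
(> = start, * = accepting)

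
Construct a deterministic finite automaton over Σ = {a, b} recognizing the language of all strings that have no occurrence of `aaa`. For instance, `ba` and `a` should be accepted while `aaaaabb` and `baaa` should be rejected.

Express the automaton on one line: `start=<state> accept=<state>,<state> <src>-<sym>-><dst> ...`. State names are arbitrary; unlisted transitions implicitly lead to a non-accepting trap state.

Track partial matches of the forbidden pattern `aaa`. State q3 is a dead state reached once `aaa` has occurred; every other state accepts. q0 means no part of `aaa` is currently matched.
A 4-state machine:
        a   b  
>* q0   q1  q0 
 * q1   q2  q0 
 * q2   q3  q0 
   q3   q3  q3 
(> = start, * = accepting)

start=q0 accept=q0,q1,q2 q0-a->q1 q0-b->q0 q1-a->q2 q1-b->q0 q2-a->q3 q2-b->q0 q3-a->q3 q3-b->q3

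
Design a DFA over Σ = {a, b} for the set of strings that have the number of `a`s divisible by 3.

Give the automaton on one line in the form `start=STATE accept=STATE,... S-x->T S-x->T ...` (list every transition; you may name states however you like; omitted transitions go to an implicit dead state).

start=q0 accept=q0 q0-a->q1 q0-b->q0 q1-a->q2 q1-b->q1 q2-a->q0 q2-b->q2

Keep the running count of `a`s modulo 3: each `a` advances along the cycle q0 → q1 → q2 → q0 while other symbols loop. Accept at q0.
With 3 states:
        a   b  
>* q0   q1  q0 
   q1   q2  q1 
   q2   q0  q2 
(> = start, * = accepting)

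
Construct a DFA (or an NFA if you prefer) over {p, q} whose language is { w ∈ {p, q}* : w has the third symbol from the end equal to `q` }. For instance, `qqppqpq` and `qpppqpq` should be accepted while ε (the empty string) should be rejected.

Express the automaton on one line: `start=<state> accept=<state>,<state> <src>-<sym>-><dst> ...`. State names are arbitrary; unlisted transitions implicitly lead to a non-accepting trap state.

Because acceptance depends on a position counted from the end, the machine has to buffer the most recent 3 symbols. Make each state the string of the last up-to-3 symbols read; on input `x` shift the window left and append `x`. Accept when the buffered window has length 3 and begins with `q`.
          p    q  
>  S0     S1   S2 
   S1     S3   S4 
   S2     S5   S6 
   S3     S7   S8 
   S4     S9  S10 
   S5    S11  S12 
   S6    S13  S14 
   S7     S7   S8 
   S8     S9  S10 
   S9    S11  S12 
   S10   S13  S14 
 * S11    S7   S8 
 * S12    S9  S10 
 * S13   S11  S12 
 * S14   S13  S14 
(> = start, * = accepting)

start=S0 accept=S11,S12,S13,S14 S0-p->S1 S0-q->S2 S1-p->S3 S1-q->S4 S2-p->S5 S2-q->S6 S3-p->S7 S3-q->S8 S4-p->S9 S4-q->S10 S5-p->S11 S5-q->S12 S6-p->S13 S6-q->S14 S7-p->S7 S7-q->S8 S8-p->S9 S8-q->S10 S9-p->S11 S9-q->S12 S10-p->S13 S10-q->S14 S11-p->S7 S11-q->S8 S12-p->S9 S12-q->S10 S13-p->S11 S13-q->S12 S14-p->S13 S14-q->S14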